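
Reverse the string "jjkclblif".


Input: jjkclblif
Reading characters right to left:
  Position 8: 'f'
  Position 7: 'i'
  Position 6: 'l'
  Position 5: 'b'
  Position 4: 'l'
  Position 3: 'c'
  Position 2: 'k'
  Position 1: 'j'
  Position 0: 'j'
Reversed: filblckjj

filblckjj


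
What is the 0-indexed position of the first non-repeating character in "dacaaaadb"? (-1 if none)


Input: dacaaaadb
Character frequencies:
  'a': 5
  'b': 1
  'c': 1
  'd': 2
Scanning left to right for freq == 1:
  Position 0 ('d'): freq=2, skip
  Position 1 ('a'): freq=5, skip
  Position 2 ('c'): unique! => answer = 2

2


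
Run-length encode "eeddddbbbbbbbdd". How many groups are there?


Input: eeddddbbbbbbbdd
Scanning for consecutive runs:
  Group 1: 'e' x 2 (positions 0-1)
  Group 2: 'd' x 4 (positions 2-5)
  Group 3: 'b' x 7 (positions 6-12)
  Group 4: 'd' x 2 (positions 13-14)
Total groups: 4

4


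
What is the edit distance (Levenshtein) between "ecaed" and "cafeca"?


Computing edit distance: "ecaed" -> "cafeca"
DP table:
           c    a    f    e    c    a
      0    1    2    3    4    5    6
  e   1    1    2    3    3    4    5
  c   2    1    2    3    4    3    4
  a   3    2    1    2    3    4    3
  e   4    3    2    2    2    3    4
  d   5    4    3    3    3    3    4
Edit distance = dp[5][6] = 4

4


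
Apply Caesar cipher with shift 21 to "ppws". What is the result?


Caesar cipher: shift "ppws" by 21
  'p' (pos 15) + 21 = pos 10 = 'k'
  'p' (pos 15) + 21 = pos 10 = 'k'
  'w' (pos 22) + 21 = pos 17 = 'r'
  's' (pos 18) + 21 = pos 13 = 'n'
Result: kkrn

kkrn


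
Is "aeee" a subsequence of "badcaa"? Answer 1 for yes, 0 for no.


Check if "aeee" is a subsequence of "badcaa"
Greedy scan:
  Position 0 ('b'): no match needed
  Position 1 ('a'): matches sub[0] = 'a'
  Position 2 ('d'): no match needed
  Position 3 ('c'): no match needed
  Position 4 ('a'): no match needed
  Position 5 ('a'): no match needed
Only matched 1/4 characters => not a subsequence

0


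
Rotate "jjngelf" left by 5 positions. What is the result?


Input: "jjngelf", rotate left by 5
First 5 characters: "jjnge"
Remaining characters: "lf"
Concatenate remaining + first: "lf" + "jjnge" = "lfjjnge"

lfjjnge


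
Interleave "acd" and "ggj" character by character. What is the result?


Interleaving "acd" and "ggj":
  Position 0: 'a' from first, 'g' from second => "ag"
  Position 1: 'c' from first, 'g' from second => "cg"
  Position 2: 'd' from first, 'j' from second => "dj"
Result: agcgdj

agcgdj


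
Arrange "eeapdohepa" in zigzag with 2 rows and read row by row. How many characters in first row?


Zigzag "eeapdohepa" into 2 rows:
Placing characters:
  'e' => row 0
  'e' => row 1
  'a' => row 0
  'p' => row 1
  'd' => row 0
  'o' => row 1
  'h' => row 0
  'e' => row 1
  'p' => row 0
  'a' => row 1
Rows:
  Row 0: "eadhp"
  Row 1: "epoea"
First row length: 5

5


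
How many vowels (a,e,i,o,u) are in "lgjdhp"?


Input: lgjdhp
Checking each character:
  'l' at position 0: consonant
  'g' at position 1: consonant
  'j' at position 2: consonant
  'd' at position 3: consonant
  'h' at position 4: consonant
  'p' at position 5: consonant
Total vowels: 0

0


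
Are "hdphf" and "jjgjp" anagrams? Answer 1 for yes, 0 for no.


Strings: "hdphf", "jjgjp"
Sorted first:  dfhhp
Sorted second: gjjjp
Differ at position 0: 'd' vs 'g' => not anagrams

0


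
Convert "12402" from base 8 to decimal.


Input: "12402" in base 8
Positional expansion:
  Digit '1' (value 1) x 8^4 = 4096
  Digit '2' (value 2) x 8^3 = 1024
  Digit '4' (value 4) x 8^2 = 256
  Digit '0' (value 0) x 8^1 = 0
  Digit '2' (value 2) x 8^0 = 2
Sum = 5378

5378


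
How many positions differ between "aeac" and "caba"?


Comparing "aeac" and "caba" position by position:
  Position 0: 'a' vs 'c' => DIFFER
  Position 1: 'e' vs 'a' => DIFFER
  Position 2: 'a' vs 'b' => DIFFER
  Position 3: 'c' vs 'a' => DIFFER
Positions that differ: 4

4


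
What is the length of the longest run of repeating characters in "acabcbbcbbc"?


Input: "acabcbbcbbc"
Scanning for longest run:
  Position 1 ('c'): new char, reset run to 1
  Position 2 ('a'): new char, reset run to 1
  Position 3 ('b'): new char, reset run to 1
  Position 4 ('c'): new char, reset run to 1
  Position 5 ('b'): new char, reset run to 1
  Position 6 ('b'): continues run of 'b', length=2
  Position 7 ('c'): new char, reset run to 1
  Position 8 ('b'): new char, reset run to 1
  Position 9 ('b'): continues run of 'b', length=2
  Position 10 ('c'): new char, reset run to 1
Longest run: 'b' with length 2

2


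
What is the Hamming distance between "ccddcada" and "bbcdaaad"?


Comparing "ccddcada" and "bbcdaaad" position by position:
  Position 0: 'c' vs 'b' => differ
  Position 1: 'c' vs 'b' => differ
  Position 2: 'd' vs 'c' => differ
  Position 3: 'd' vs 'd' => same
  Position 4: 'c' vs 'a' => differ
  Position 5: 'a' vs 'a' => same
  Position 6: 'd' vs 'a' => differ
  Position 7: 'a' vs 'd' => differ
Total differences (Hamming distance): 6

6


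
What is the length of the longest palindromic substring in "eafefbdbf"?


Input: "eafefbdbf"
Checking substrings for palindromes:
  [4:9] "fbdbf" (len 5) => palindrome
  [2:5] "fef" (len 3) => palindrome
  [5:8] "bdb" (len 3) => palindrome
Longest palindromic substring: "fbdbf" with length 5

5


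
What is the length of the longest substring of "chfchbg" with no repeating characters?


Input: "chfchbg"
Sliding window (track last position of each char):
  Position 0 ('c'): window [0,0] length 1 -- new best
  Position 1 ('h'): window [0,1] length 2 -- new best
  Position 2 ('f'): window [0,2] length 3 -- new best
  Position 3 ('c'): repeat (last at 0), move window start to 1
  Position 3 ('c'): window [1,3] length 3
  Position 4 ('h'): repeat (last at 1), move window start to 2
  Position 4 ('h'): window [2,4] length 3
  Position 5 ('b'): window [2,5] length 4 -- new best
  Position 6 ('g'): window [2,6] length 5 -- new best
Longest substring with no repeats: "fchbg" with length 5

5


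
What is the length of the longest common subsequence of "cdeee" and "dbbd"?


LCS of "cdeee" and "dbbd"
DP table:
           d    b    b    d
      0    0    0    0    0
  c   0    0    0    0    0
  d   0    1    1    1    1
  e   0    1    1    1    1
  e   0    1    1    1    1
  e   0    1    1    1    1
LCS length = dp[5][4] = 1

1


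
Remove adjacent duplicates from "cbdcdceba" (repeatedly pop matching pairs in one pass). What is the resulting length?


Input: cbdcdceba
Stack-based adjacent duplicate removal:
  Read 'c': push. Stack: c
  Read 'b': push. Stack: cb
  Read 'd': push. Stack: cbd
  Read 'c': push. Stack: cbdc
  Read 'd': push. Stack: cbdcd
  Read 'c': push. Stack: cbdcdc
  Read 'e': push. Stack: cbdcdce
  Read 'b': push. Stack: cbdcdceb
  Read 'a': push. Stack: cbdcdceba
Final stack: "cbdcdceba" (length 9)

9


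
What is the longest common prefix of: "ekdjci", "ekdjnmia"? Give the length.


Words: ekdjci, ekdjnmia
  Position 0: all 'e' => match
  Position 1: all 'k' => match
  Position 2: all 'd' => match
  Position 3: all 'j' => match
  Position 4: ('c', 'n') => mismatch, stop
LCP = "ekdj" (length 4)

4


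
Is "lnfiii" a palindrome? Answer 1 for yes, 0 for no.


Input: lnfiii
Reversed: iiifnl
  Compare pos 0 ('l') with pos 5 ('i'): MISMATCH
  Compare pos 1 ('n') with pos 4 ('i'): MISMATCH
  Compare pos 2 ('f') with pos 3 ('i'): MISMATCH
Result: not a palindrome

0


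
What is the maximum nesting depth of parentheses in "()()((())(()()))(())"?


Input: "()()((())(()()))(())"
Tracking depth:
  Position 0 '(': depth becomes 1
  Position 1 ')': depth becomes 0
  Position 2 '(': depth becomes 1
  Position 3 ')': depth becomes 0
  Position 4 '(': depth becomes 1
  Position 5 '(': depth becomes 2
  Position 6 '(': depth becomes 3
  Position 7 ')': depth becomes 2
  Position 8 ')': depth becomes 1
  Position 9 '(': depth becomes 2
  Position 10 '(': depth becomes 3
  Position 11 ')': depth becomes 2
  Position 12 '(': depth becomes 3
  Position 13 ')': depth becomes 2
  Position 14 ')': depth becomes 1
  Position 15 ')': depth becomes 0
  Position 16 '(': depth becomes 1
  Position 17 '(': depth becomes 2
  Position 18 ')': depth becomes 1
  Position 19 ')': depth becomes 0
Maximum depth reached: 3

3


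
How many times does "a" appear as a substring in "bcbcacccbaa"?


Searching for "a" in "bcbcacccbaa"
Scanning each position:
  Position 0: "b" => no
  Position 1: "c" => no
  Position 2: "b" => no
  Position 3: "c" => no
  Position 4: "a" => MATCH
  Position 5: "c" => no
  Position 6: "c" => no
  Position 7: "c" => no
  Position 8: "b" => no
  Position 9: "a" => MATCH
  Position 10: "a" => MATCH
Total occurrences: 3

3


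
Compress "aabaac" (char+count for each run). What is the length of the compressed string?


Input: aabaac
Runs:
  'a' x 2 => "a2"
  'b' x 1 => "b1"
  'a' x 2 => "a2"
  'c' x 1 => "c1"
Compressed: "a2b1a2c1"
Compressed length: 8

8


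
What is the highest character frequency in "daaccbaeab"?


Input: daaccbaeab
Character counts:
  'a': 4
  'b': 2
  'c': 2
  'd': 1
  'e': 1
Maximum frequency: 4

4


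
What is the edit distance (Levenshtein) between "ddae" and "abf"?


Computing edit distance: "ddae" -> "abf"
DP table:
           a    b    f
      0    1    2    3
  d   1    1    2    3
  d   2    2    2    3
  a   3    2    3    3
  e   4    3    3    4
Edit distance = dp[4][3] = 4

4


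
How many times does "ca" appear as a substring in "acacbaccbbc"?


Searching for "ca" in "acacbaccbbc"
Scanning each position:
  Position 0: "ac" => no
  Position 1: "ca" => MATCH
  Position 2: "ac" => no
  Position 3: "cb" => no
  Position 4: "ba" => no
  Position 5: "ac" => no
  Position 6: "cc" => no
  Position 7: "cb" => no
  Position 8: "bb" => no
  Position 9: "bc" => no
Total occurrences: 1

1


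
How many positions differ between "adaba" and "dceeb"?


Comparing "adaba" and "dceeb" position by position:
  Position 0: 'a' vs 'd' => DIFFER
  Position 1: 'd' vs 'c' => DIFFER
  Position 2: 'a' vs 'e' => DIFFER
  Position 3: 'b' vs 'e' => DIFFER
  Position 4: 'a' vs 'b' => DIFFER
Positions that differ: 5

5


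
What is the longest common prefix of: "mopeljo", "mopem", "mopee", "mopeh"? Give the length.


Words: mopeljo, mopem, mopee, mopeh
  Position 0: all 'm' => match
  Position 1: all 'o' => match
  Position 2: all 'p' => match
  Position 3: all 'e' => match
  Position 4: ('l', 'm', 'e', 'h') => mismatch, stop
LCP = "mope" (length 4)

4


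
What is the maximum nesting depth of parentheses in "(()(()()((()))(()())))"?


Input: "(()(()()((()))(()())))"
Tracking depth:
  Position 0 '(': depth becomes 1
  Position 1 '(': depth becomes 2
  Position 2 ')': depth becomes 1
  Position 3 '(': depth becomes 2
  Position 4 '(': depth becomes 3
  Position 5 ')': depth becomes 2
  Position 6 '(': depth becomes 3
  Position 7 ')': depth becomes 2
  Position 8 '(': depth becomes 3
  Position 9 '(': depth becomes 4
  Position 10 '(': depth becomes 5
  Position 11 ')': depth becomes 4
  Position 12 ')': depth becomes 3
  Position 13 ')': depth becomes 2
  Position 14 '(': depth becomes 3
  Position 15 '(': depth becomes 4
  Position 16 ')': depth becomes 3
  Position 17 '(': depth becomes 4
  Position 18 ')': depth becomes 3
  Position 19 ')': depth becomes 2
  Position 20 ')': depth becomes 1
  Position 21 ')': depth becomes 0
Maximum depth reached: 5

5


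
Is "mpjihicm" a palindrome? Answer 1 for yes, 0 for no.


Input: mpjihicm
Reversed: mcihijpm
  Compare pos 0 ('m') with pos 7 ('m'): match
  Compare pos 1 ('p') with pos 6 ('c'): MISMATCH
  Compare pos 2 ('j') with pos 5 ('i'): MISMATCH
  Compare pos 3 ('i') with pos 4 ('h'): MISMATCH
Result: not a palindrome

0


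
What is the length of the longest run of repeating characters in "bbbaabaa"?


Input: "bbbaabaa"
Scanning for longest run:
  Position 1 ('b'): continues run of 'b', length=2
  Position 2 ('b'): continues run of 'b', length=3
  Position 3 ('a'): new char, reset run to 1
  Position 4 ('a'): continues run of 'a', length=2
  Position 5 ('b'): new char, reset run to 1
  Position 6 ('a'): new char, reset run to 1
  Position 7 ('a'): continues run of 'a', length=2
Longest run: 'b' with length 3

3


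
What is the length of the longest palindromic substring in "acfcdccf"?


Input: "acfcdccf"
Checking substrings for palindromes:
  [1:4] "cfc" (len 3) => palindrome
  [3:6] "cdc" (len 3) => palindrome
  [5:7] "cc" (len 2) => palindrome
Longest palindromic substring: "cfc" with length 3

3


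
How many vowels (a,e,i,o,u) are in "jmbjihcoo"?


Input: jmbjihcoo
Checking each character:
  'j' at position 0: consonant
  'm' at position 1: consonant
  'b' at position 2: consonant
  'j' at position 3: consonant
  'i' at position 4: vowel (running total: 1)
  'h' at position 5: consonant
  'c' at position 6: consonant
  'o' at position 7: vowel (running total: 2)
  'o' at position 8: vowel (running total: 3)
Total vowels: 3

3


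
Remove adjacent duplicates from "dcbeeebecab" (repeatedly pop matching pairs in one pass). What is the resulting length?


Input: dcbeeebecab
Stack-based adjacent duplicate removal:
  Read 'd': push. Stack: d
  Read 'c': push. Stack: dc
  Read 'b': push. Stack: dcb
  Read 'e': push. Stack: dcbe
  Read 'e': matches stack top 'e' => pop. Stack: dcb
  Read 'e': push. Stack: dcbe
  Read 'b': push. Stack: dcbeb
  Read 'e': push. Stack: dcbebe
  Read 'c': push. Stack: dcbebec
  Read 'a': push. Stack: dcbebeca
  Read 'b': push. Stack: dcbebecab
Final stack: "dcbebecab" (length 9)

9


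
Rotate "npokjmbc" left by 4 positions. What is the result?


Input: "npokjmbc", rotate left by 4
First 4 characters: "npok"
Remaining characters: "jmbc"
Concatenate remaining + first: "jmbc" + "npok" = "jmbcnpok"

jmbcnpok


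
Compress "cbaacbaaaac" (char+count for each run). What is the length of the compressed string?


Input: cbaacbaaaac
Runs:
  'c' x 1 => "c1"
  'b' x 1 => "b1"
  'a' x 2 => "a2"
  'c' x 1 => "c1"
  'b' x 1 => "b1"
  'a' x 4 => "a4"
  'c' x 1 => "c1"
Compressed: "c1b1a2c1b1a4c1"
Compressed length: 14

14


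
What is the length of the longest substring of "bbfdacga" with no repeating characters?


Input: "bbfdacga"
Sliding window (track last position of each char):
  Position 0 ('b'): window [0,0] length 1 -- new best
  Position 1 ('b'): repeat (last at 0), move window start to 1
  Position 1 ('b'): window [1,1] length 1
  Position 2 ('f'): window [1,2] length 2 -- new best
  Position 3 ('d'): window [1,3] length 3 -- new best
  Position 4 ('a'): window [1,4] length 4 -- new best
  Position 5 ('c'): window [1,5] length 5 -- new best
  Position 6 ('g'): window [1,6] length 6 -- new best
  Position 7 ('a'): repeat (last at 4), move window start to 5
  Position 7 ('a'): window [5,7] length 3
Longest substring with no repeats: "bfdacg" with length 6

6


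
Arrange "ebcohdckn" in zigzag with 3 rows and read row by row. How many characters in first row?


Zigzag "ebcohdckn" into 3 rows:
Placing characters:
  'e' => row 0
  'b' => row 1
  'c' => row 2
  'o' => row 1
  'h' => row 0
  'd' => row 1
  'c' => row 2
  'k' => row 1
  'n' => row 0
Rows:
  Row 0: "ehn"
  Row 1: "bodk"
  Row 2: "cc"
First row length: 3

3


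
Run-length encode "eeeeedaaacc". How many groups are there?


Input: eeeeedaaacc
Scanning for consecutive runs:
  Group 1: 'e' x 5 (positions 0-4)
  Group 2: 'd' x 1 (positions 5-5)
  Group 3: 'a' x 3 (positions 6-8)
  Group 4: 'c' x 2 (positions 9-10)
Total groups: 4

4


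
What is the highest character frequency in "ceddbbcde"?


Input: ceddbbcde
Character counts:
  'b': 2
  'c': 2
  'd': 3
  'e': 2
Maximum frequency: 3

3


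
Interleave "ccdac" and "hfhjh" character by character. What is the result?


Interleaving "ccdac" and "hfhjh":
  Position 0: 'c' from first, 'h' from second => "ch"
  Position 1: 'c' from first, 'f' from second => "cf"
  Position 2: 'd' from first, 'h' from second => "dh"
  Position 3: 'a' from first, 'j' from second => "aj"
  Position 4: 'c' from first, 'h' from second => "ch"
Result: chcfdhajch

chcfdhajch


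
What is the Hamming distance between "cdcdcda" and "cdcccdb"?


Comparing "cdcdcda" and "cdcccdb" position by position:
  Position 0: 'c' vs 'c' => same
  Position 1: 'd' vs 'd' => same
  Position 2: 'c' vs 'c' => same
  Position 3: 'd' vs 'c' => differ
  Position 4: 'c' vs 'c' => same
  Position 5: 'd' vs 'd' => same
  Position 6: 'a' vs 'b' => differ
Total differences (Hamming distance): 2

2


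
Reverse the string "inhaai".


Input: inhaai
Reading characters right to left:
  Position 5: 'i'
  Position 4: 'a'
  Position 3: 'a'
  Position 2: 'h'
  Position 1: 'n'
  Position 0: 'i'
Reversed: iaahni

iaahni


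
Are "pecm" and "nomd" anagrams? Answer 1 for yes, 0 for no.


Strings: "pecm", "nomd"
Sorted first:  cemp
Sorted second: dmno
Differ at position 0: 'c' vs 'd' => not anagrams

0


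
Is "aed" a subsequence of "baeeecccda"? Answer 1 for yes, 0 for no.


Check if "aed" is a subsequence of "baeeecccda"
Greedy scan:
  Position 0 ('b'): no match needed
  Position 1 ('a'): matches sub[0] = 'a'
  Position 2 ('e'): matches sub[1] = 'e'
  Position 3 ('e'): no match needed
  Position 4 ('e'): no match needed
  Position 5 ('c'): no match needed
  Position 6 ('c'): no match needed
  Position 7 ('c'): no match needed
  Position 8 ('d'): matches sub[2] = 'd'
  Position 9 ('a'): no match needed
All 3 characters matched => is a subsequence

1


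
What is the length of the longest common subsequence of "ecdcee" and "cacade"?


LCS of "ecdcee" and "cacade"
DP table:
           c    a    c    a    d    e
      0    0    0    0    0    0    0
  e   0    0    0    0    0    0    1
  c   0    1    1    1    1    1    1
  d   0    1    1    1    1    2    2
  c   0    1    1    2    2    2    2
  e   0    1    1    2    2    2    3
  e   0    1    1    2    2    2    3
LCS length = dp[6][6] = 3

3


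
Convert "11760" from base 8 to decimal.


Input: "11760" in base 8
Positional expansion:
  Digit '1' (value 1) x 8^4 = 4096
  Digit '1' (value 1) x 8^3 = 512
  Digit '7' (value 7) x 8^2 = 448
  Digit '6' (value 6) x 8^1 = 48
  Digit '0' (value 0) x 8^0 = 0
Sum = 5104

5104


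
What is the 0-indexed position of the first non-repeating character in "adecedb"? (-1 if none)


Input: adecedb
Character frequencies:
  'a': 1
  'b': 1
  'c': 1
  'd': 2
  'e': 2
Scanning left to right for freq == 1:
  Position 0 ('a'): unique! => answer = 0

0


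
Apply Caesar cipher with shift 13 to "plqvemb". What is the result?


Caesar cipher: shift "plqvemb" by 13
  'p' (pos 15) + 13 = pos 2 = 'c'
  'l' (pos 11) + 13 = pos 24 = 'y'
  'q' (pos 16) + 13 = pos 3 = 'd'
  'v' (pos 21) + 13 = pos 8 = 'i'
  'e' (pos 4) + 13 = pos 17 = 'r'
  'm' (pos 12) + 13 = pos 25 = 'z'
  'b' (pos 1) + 13 = pos 14 = 'o'
Result: cydirzo

cydirzo


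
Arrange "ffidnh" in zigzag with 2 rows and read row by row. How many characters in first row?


Zigzag "ffidnh" into 2 rows:
Placing characters:
  'f' => row 0
  'f' => row 1
  'i' => row 0
  'd' => row 1
  'n' => row 0
  'h' => row 1
Rows:
  Row 0: "fin"
  Row 1: "fdh"
First row length: 3

3


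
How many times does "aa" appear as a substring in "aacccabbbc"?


Searching for "aa" in "aacccabbbc"
Scanning each position:
  Position 0: "aa" => MATCH
  Position 1: "ac" => no
  Position 2: "cc" => no
  Position 3: "cc" => no
  Position 4: "ca" => no
  Position 5: "ab" => no
  Position 6: "bb" => no
  Position 7: "bb" => no
  Position 8: "bc" => no
Total occurrences: 1

1


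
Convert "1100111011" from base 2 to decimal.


Input: "1100111011" in base 2
Positional expansion:
  Digit '1' (value 1) x 2^9 = 512
  Digit '1' (value 1) x 2^8 = 256
  Digit '0' (value 0) x 2^7 = 0
  Digit '0' (value 0) x 2^6 = 0
  Digit '1' (value 1) x 2^5 = 32
  Digit '1' (value 1) x 2^4 = 16
  Digit '1' (value 1) x 2^3 = 8
  Digit '0' (value 0) x 2^2 = 0
  Digit '1' (value 1) x 2^1 = 2
  Digit '1' (value 1) x 2^0 = 1
Sum = 827

827


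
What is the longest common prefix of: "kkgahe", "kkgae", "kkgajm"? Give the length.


Words: kkgahe, kkgae, kkgajm
  Position 0: all 'k' => match
  Position 1: all 'k' => match
  Position 2: all 'g' => match
  Position 3: all 'a' => match
  Position 4: ('h', 'e', 'j') => mismatch, stop
LCP = "kkga" (length 4)

4


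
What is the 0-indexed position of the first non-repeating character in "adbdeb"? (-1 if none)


Input: adbdeb
Character frequencies:
  'a': 1
  'b': 2
  'd': 2
  'e': 1
Scanning left to right for freq == 1:
  Position 0 ('a'): unique! => answer = 0

0


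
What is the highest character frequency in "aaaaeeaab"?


Input: aaaaeeaab
Character counts:
  'a': 6
  'b': 1
  'e': 2
Maximum frequency: 6

6


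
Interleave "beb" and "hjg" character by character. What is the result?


Interleaving "beb" and "hjg":
  Position 0: 'b' from first, 'h' from second => "bh"
  Position 1: 'e' from first, 'j' from second => "ej"
  Position 2: 'b' from first, 'g' from second => "bg"
Result: bhejbg

bhejbg


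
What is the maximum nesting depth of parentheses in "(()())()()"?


Input: "(()())()()"
Tracking depth:
  Position 0 '(': depth becomes 1
  Position 1 '(': depth becomes 2
  Position 2 ')': depth becomes 1
  Position 3 '(': depth becomes 2
  Position 4 ')': depth becomes 1
  Position 5 ')': depth becomes 0
  Position 6 '(': depth becomes 1
  Position 7 ')': depth becomes 0
  Position 8 '(': depth becomes 1
  Position 9 ')': depth becomes 0
Maximum depth reached: 2

2


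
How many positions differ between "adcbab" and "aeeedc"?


Comparing "adcbab" and "aeeedc" position by position:
  Position 0: 'a' vs 'a' => same
  Position 1: 'd' vs 'e' => DIFFER
  Position 2: 'c' vs 'e' => DIFFER
  Position 3: 'b' vs 'e' => DIFFER
  Position 4: 'a' vs 'd' => DIFFER
  Position 5: 'b' vs 'c' => DIFFER
Positions that differ: 5

5


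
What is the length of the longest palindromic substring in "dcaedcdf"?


Input: "dcaedcdf"
Checking substrings for palindromes:
  [4:7] "dcd" (len 3) => palindrome
Longest palindromic substring: "dcd" with length 3

3


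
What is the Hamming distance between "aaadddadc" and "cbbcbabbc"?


Comparing "aaadddadc" and "cbbcbabbc" position by position:
  Position 0: 'a' vs 'c' => differ
  Position 1: 'a' vs 'b' => differ
  Position 2: 'a' vs 'b' => differ
  Position 3: 'd' vs 'c' => differ
  Position 4: 'd' vs 'b' => differ
  Position 5: 'd' vs 'a' => differ
  Position 6: 'a' vs 'b' => differ
  Position 7: 'd' vs 'b' => differ
  Position 8: 'c' vs 'c' => same
Total differences (Hamming distance): 8

8


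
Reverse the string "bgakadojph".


Input: bgakadojph
Reading characters right to left:
  Position 9: 'h'
  Position 8: 'p'
  Position 7: 'j'
  Position 6: 'o'
  Position 5: 'd'
  Position 4: 'a'
  Position 3: 'k'
  Position 2: 'a'
  Position 1: 'g'
  Position 0: 'b'
Reversed: hpjodakagb

hpjodakagb


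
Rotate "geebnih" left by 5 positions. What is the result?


Input: "geebnih", rotate left by 5
First 5 characters: "geebn"
Remaining characters: "ih"
Concatenate remaining + first: "ih" + "geebn" = "ihgeebn"

ihgeebn


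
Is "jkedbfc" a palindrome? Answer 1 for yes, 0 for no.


Input: jkedbfc
Reversed: cfbdekj
  Compare pos 0 ('j') with pos 6 ('c'): MISMATCH
  Compare pos 1 ('k') with pos 5 ('f'): MISMATCH
  Compare pos 2 ('e') with pos 4 ('b'): MISMATCH
Result: not a palindrome

0


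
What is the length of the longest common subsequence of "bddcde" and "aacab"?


LCS of "bddcde" and "aacab"
DP table:
           a    a    c    a    b
      0    0    0    0    0    0
  b   0    0    0    0    0    1
  d   0    0    0    0    0    1
  d   0    0    0    0    0    1
  c   0    0    0    1    1    1
  d   0    0    0    1    1    1
  e   0    0    0    1    1    1
LCS length = dp[6][5] = 1

1


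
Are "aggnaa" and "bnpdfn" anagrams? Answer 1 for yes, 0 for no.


Strings: "aggnaa", "bnpdfn"
Sorted first:  aaaggn
Sorted second: bdfnnp
Differ at position 0: 'a' vs 'b' => not anagrams

0


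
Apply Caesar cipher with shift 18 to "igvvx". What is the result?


Caesar cipher: shift "igvvx" by 18
  'i' (pos 8) + 18 = pos 0 = 'a'
  'g' (pos 6) + 18 = pos 24 = 'y'
  'v' (pos 21) + 18 = pos 13 = 'n'
  'v' (pos 21) + 18 = pos 13 = 'n'
  'x' (pos 23) + 18 = pos 15 = 'p'
Result: aynnp

aynnp


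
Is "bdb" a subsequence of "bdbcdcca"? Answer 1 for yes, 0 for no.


Check if "bdb" is a subsequence of "bdbcdcca"
Greedy scan:
  Position 0 ('b'): matches sub[0] = 'b'
  Position 1 ('d'): matches sub[1] = 'd'
  Position 2 ('b'): matches sub[2] = 'b'
  Position 3 ('c'): no match needed
  Position 4 ('d'): no match needed
  Position 5 ('c'): no match needed
  Position 6 ('c'): no match needed
  Position 7 ('a'): no match needed
All 3 characters matched => is a subsequence

1


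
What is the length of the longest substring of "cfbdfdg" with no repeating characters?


Input: "cfbdfdg"
Sliding window (track last position of each char):
  Position 0 ('c'): window [0,0] length 1 -- new best
  Position 1 ('f'): window [0,1] length 2 -- new best
  Position 2 ('b'): window [0,2] length 3 -- new best
  Position 3 ('d'): window [0,3] length 4 -- new best
  Position 4 ('f'): repeat (last at 1), move window start to 2
  Position 4 ('f'): window [2,4] length 3
  Position 5 ('d'): repeat (last at 3), move window start to 4
  Position 5 ('d'): window [4,5] length 2
  Position 6 ('g'): window [4,6] length 3
Longest substring with no repeats: "cfbd" with length 4

4


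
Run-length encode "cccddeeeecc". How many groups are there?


Input: cccddeeeecc
Scanning for consecutive runs:
  Group 1: 'c' x 3 (positions 0-2)
  Group 2: 'd' x 2 (positions 3-4)
  Group 3: 'e' x 4 (positions 5-8)
  Group 4: 'c' x 2 (positions 9-10)
Total groups: 4

4


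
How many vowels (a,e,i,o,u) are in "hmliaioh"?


Input: hmliaioh
Checking each character:
  'h' at position 0: consonant
  'm' at position 1: consonant
  'l' at position 2: consonant
  'i' at position 3: vowel (running total: 1)
  'a' at position 4: vowel (running total: 2)
  'i' at position 5: vowel (running total: 3)
  'o' at position 6: vowel (running total: 4)
  'h' at position 7: consonant
Total vowels: 4

4


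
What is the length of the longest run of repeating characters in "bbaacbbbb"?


Input: "bbaacbbbb"
Scanning for longest run:
  Position 1 ('b'): continues run of 'b', length=2
  Position 2 ('a'): new char, reset run to 1
  Position 3 ('a'): continues run of 'a', length=2
  Position 4 ('c'): new char, reset run to 1
  Position 5 ('b'): new char, reset run to 1
  Position 6 ('b'): continues run of 'b', length=2
  Position 7 ('b'): continues run of 'b', length=3
  Position 8 ('b'): continues run of 'b', length=4
Longest run: 'b' with length 4

4


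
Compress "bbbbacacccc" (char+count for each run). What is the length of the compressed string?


Input: bbbbacacccc
Runs:
  'b' x 4 => "b4"
  'a' x 1 => "a1"
  'c' x 1 => "c1"
  'a' x 1 => "a1"
  'c' x 4 => "c4"
Compressed: "b4a1c1a1c4"
Compressed length: 10

10


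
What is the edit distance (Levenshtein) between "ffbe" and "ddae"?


Computing edit distance: "ffbe" -> "ddae"
DP table:
           d    d    a    e
      0    1    2    3    4
  f   1    1    2    3    4
  f   2    2    2    3    4
  b   3    3    3    3    4
  e   4    4    4    4    3
Edit distance = dp[4][4] = 3

3


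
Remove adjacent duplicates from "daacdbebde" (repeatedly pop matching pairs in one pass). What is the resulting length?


Input: daacdbebde
Stack-based adjacent duplicate removal:
  Read 'd': push. Stack: d
  Read 'a': push. Stack: da
  Read 'a': matches stack top 'a' => pop. Stack: d
  Read 'c': push. Stack: dc
  Read 'd': push. Stack: dcd
  Read 'b': push. Stack: dcdb
  Read 'e': push. Stack: dcdbe
  Read 'b': push. Stack: dcdbeb
  Read 'd': push. Stack: dcdbebd
  Read 'e': push. Stack: dcdbebde
Final stack: "dcdbebde" (length 8)

8


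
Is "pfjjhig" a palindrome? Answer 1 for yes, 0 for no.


Input: pfjjhig
Reversed: gihjjfp
  Compare pos 0 ('p') with pos 6 ('g'): MISMATCH
  Compare pos 1 ('f') with pos 5 ('i'): MISMATCH
  Compare pos 2 ('j') with pos 4 ('h'): MISMATCH
Result: not a palindrome

0


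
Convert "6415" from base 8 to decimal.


Input: "6415" in base 8
Positional expansion:
  Digit '6' (value 6) x 8^3 = 3072
  Digit '4' (value 4) x 8^2 = 256
  Digit '1' (value 1) x 8^1 = 8
  Digit '5' (value 5) x 8^0 = 5
Sum = 3341

3341


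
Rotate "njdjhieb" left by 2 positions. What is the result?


Input: "njdjhieb", rotate left by 2
First 2 characters: "nj"
Remaining characters: "djhieb"
Concatenate remaining + first: "djhieb" + "nj" = "djhiebnj"

djhiebnj


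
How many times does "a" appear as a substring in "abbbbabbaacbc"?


Searching for "a" in "abbbbabbaacbc"
Scanning each position:
  Position 0: "a" => MATCH
  Position 1: "b" => no
  Position 2: "b" => no
  Position 3: "b" => no
  Position 4: "b" => no
  Position 5: "a" => MATCH
  Position 6: "b" => no
  Position 7: "b" => no
  Position 8: "a" => MATCH
  Position 9: "a" => MATCH
  Position 10: "c" => no
  Position 11: "b" => no
  Position 12: "c" => no
Total occurrences: 4

4


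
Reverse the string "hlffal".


Input: hlffal
Reading characters right to left:
  Position 5: 'l'
  Position 4: 'a'
  Position 3: 'f'
  Position 2: 'f'
  Position 1: 'l'
  Position 0: 'h'
Reversed: lafflh

lafflh


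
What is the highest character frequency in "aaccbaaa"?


Input: aaccbaaa
Character counts:
  'a': 5
  'b': 1
  'c': 2
Maximum frequency: 5

5


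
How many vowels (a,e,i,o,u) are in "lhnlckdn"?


Input: lhnlckdn
Checking each character:
  'l' at position 0: consonant
  'h' at position 1: consonant
  'n' at position 2: consonant
  'l' at position 3: consonant
  'c' at position 4: consonant
  'k' at position 5: consonant
  'd' at position 6: consonant
  'n' at position 7: consonant
Total vowels: 0

0


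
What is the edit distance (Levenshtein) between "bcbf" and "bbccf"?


Computing edit distance: "bcbf" -> "bbccf"
DP table:
           b    b    c    c    f
      0    1    2    3    4    5
  b   1    0    1    2    3    4
  c   2    1    1    1    2    3
  b   3    2    1    2    2    3
  f   4    3    2    2    3    2
Edit distance = dp[4][5] = 2

2


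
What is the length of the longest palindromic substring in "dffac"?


Input: "dffac"
Checking substrings for palindromes:
  [1:3] "ff" (len 2) => palindrome
Longest palindromic substring: "ff" with length 2

2


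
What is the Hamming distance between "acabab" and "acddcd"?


Comparing "acabab" and "acddcd" position by position:
  Position 0: 'a' vs 'a' => same
  Position 1: 'c' vs 'c' => same
  Position 2: 'a' vs 'd' => differ
  Position 3: 'b' vs 'd' => differ
  Position 4: 'a' vs 'c' => differ
  Position 5: 'b' vs 'd' => differ
Total differences (Hamming distance): 4

4


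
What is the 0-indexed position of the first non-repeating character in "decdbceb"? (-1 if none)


Input: decdbceb
Character frequencies:
  'b': 2
  'c': 2
  'd': 2
  'e': 2
Scanning left to right for freq == 1:
  Position 0 ('d'): freq=2, skip
  Position 1 ('e'): freq=2, skip
  Position 2 ('c'): freq=2, skip
  Position 3 ('d'): freq=2, skip
  Position 4 ('b'): freq=2, skip
  Position 5 ('c'): freq=2, skip
  Position 6 ('e'): freq=2, skip
  Position 7 ('b'): freq=2, skip
  No unique character found => answer = -1

-1


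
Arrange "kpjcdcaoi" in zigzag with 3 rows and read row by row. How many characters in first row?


Zigzag "kpjcdcaoi" into 3 rows:
Placing characters:
  'k' => row 0
  'p' => row 1
  'j' => row 2
  'c' => row 1
  'd' => row 0
  'c' => row 1
  'a' => row 2
  'o' => row 1
  'i' => row 0
Rows:
  Row 0: "kdi"
  Row 1: "pcco"
  Row 2: "ja"
First row length: 3

3


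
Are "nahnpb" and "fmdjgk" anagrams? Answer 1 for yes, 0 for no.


Strings: "nahnpb", "fmdjgk"
Sorted first:  abhnnp
Sorted second: dfgjkm
Differ at position 0: 'a' vs 'd' => not anagrams

0


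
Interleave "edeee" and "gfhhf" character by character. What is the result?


Interleaving "edeee" and "gfhhf":
  Position 0: 'e' from first, 'g' from second => "eg"
  Position 1: 'd' from first, 'f' from second => "df"
  Position 2: 'e' from first, 'h' from second => "eh"
  Position 3: 'e' from first, 'h' from second => "eh"
  Position 4: 'e' from first, 'f' from second => "ef"
Result: egdfehehef

egdfehehef


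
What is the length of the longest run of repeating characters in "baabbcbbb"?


Input: "baabbcbbb"
Scanning for longest run:
  Position 1 ('a'): new char, reset run to 1
  Position 2 ('a'): continues run of 'a', length=2
  Position 3 ('b'): new char, reset run to 1
  Position 4 ('b'): continues run of 'b', length=2
  Position 5 ('c'): new char, reset run to 1
  Position 6 ('b'): new char, reset run to 1
  Position 7 ('b'): continues run of 'b', length=2
  Position 8 ('b'): continues run of 'b', length=3
Longest run: 'b' with length 3

3


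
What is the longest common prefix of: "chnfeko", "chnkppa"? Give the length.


Words: chnfeko, chnkppa
  Position 0: all 'c' => match
  Position 1: all 'h' => match
  Position 2: all 'n' => match
  Position 3: ('f', 'k') => mismatch, stop
LCP = "chn" (length 3)

3


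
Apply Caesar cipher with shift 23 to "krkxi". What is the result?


Caesar cipher: shift "krkxi" by 23
  'k' (pos 10) + 23 = pos 7 = 'h'
  'r' (pos 17) + 23 = pos 14 = 'o'
  'k' (pos 10) + 23 = pos 7 = 'h'
  'x' (pos 23) + 23 = pos 20 = 'u'
  'i' (pos 8) + 23 = pos 5 = 'f'
Result: hohuf

hohuf


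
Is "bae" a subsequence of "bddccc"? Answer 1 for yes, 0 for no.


Check if "bae" is a subsequence of "bddccc"
Greedy scan:
  Position 0 ('b'): matches sub[0] = 'b'
  Position 1 ('d'): no match needed
  Position 2 ('d'): no match needed
  Position 3 ('c'): no match needed
  Position 4 ('c'): no match needed
  Position 5 ('c'): no match needed
Only matched 1/3 characters => not a subsequence

0


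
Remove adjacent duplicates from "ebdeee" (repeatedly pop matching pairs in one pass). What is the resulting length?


Input: ebdeee
Stack-based adjacent duplicate removal:
  Read 'e': push. Stack: e
  Read 'b': push. Stack: eb
  Read 'd': push. Stack: ebd
  Read 'e': push. Stack: ebde
  Read 'e': matches stack top 'e' => pop. Stack: ebd
  Read 'e': push. Stack: ebde
Final stack: "ebde" (length 4)

4


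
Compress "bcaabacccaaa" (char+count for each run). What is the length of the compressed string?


Input: bcaabacccaaa
Runs:
  'b' x 1 => "b1"
  'c' x 1 => "c1"
  'a' x 2 => "a2"
  'b' x 1 => "b1"
  'a' x 1 => "a1"
  'c' x 3 => "c3"
  'a' x 3 => "a3"
Compressed: "b1c1a2b1a1c3a3"
Compressed length: 14

14


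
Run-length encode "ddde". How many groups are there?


Input: ddde
Scanning for consecutive runs:
  Group 1: 'd' x 3 (positions 0-2)
  Group 2: 'e' x 1 (positions 3-3)
Total groups: 2

2


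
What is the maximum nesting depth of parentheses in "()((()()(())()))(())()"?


Input: "()((()()(())()))(())()"
Tracking depth:
  Position 0 '(': depth becomes 1
  Position 1 ')': depth becomes 0
  Position 2 '(': depth becomes 1
  Position 3 '(': depth becomes 2
  Position 4 '(': depth becomes 3
  Position 5 ')': depth becomes 2
  Position 6 '(': depth becomes 3
  Position 7 ')': depth becomes 2
  Position 8 '(': depth becomes 3
  Position 9 '(': depth becomes 4
  Position 10 ')': depth becomes 3
  Position 11 ')': depth becomes 2
  Position 12 '(': depth becomes 3
  Position 13 ')': depth becomes 2
  Position 14 ')': depth becomes 1
  Position 15 ')': depth becomes 0
  Position 16 '(': depth becomes 1
  Position 17 '(': depth becomes 2
  Position 18 ')': depth becomes 1
  Position 19 ')': depth becomes 0
  Position 20 '(': depth becomes 1
  Position 21 ')': depth becomes 0
Maximum depth reached: 4

4


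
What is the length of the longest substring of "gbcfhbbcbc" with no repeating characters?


Input: "gbcfhbbcbc"
Sliding window (track last position of each char):
  Position 0 ('g'): window [0,0] length 1 -- new best
  Position 1 ('b'): window [0,1] length 2 -- new best
  Position 2 ('c'): window [0,2] length 3 -- new best
  Position 3 ('f'): window [0,3] length 4 -- new best
  Position 4 ('h'): window [0,4] length 5 -- new best
  Position 5 ('b'): repeat (last at 1), move window start to 2
  Position 5 ('b'): window [2,5] length 4
  Position 6 ('b'): repeat (last at 5), move window start to 6
  Position 6 ('b'): window [6,6] length 1
  Position 7 ('c'): window [6,7] length 2
  Position 8 ('b'): repeat (last at 6), move window start to 7
  Position 8 ('b'): window [7,8] length 2
  Position 9 ('c'): repeat (last at 7), move window start to 8
  Position 9 ('c'): window [8,9] length 2
Longest substring with no repeats: "gbcfh" with length 5

5


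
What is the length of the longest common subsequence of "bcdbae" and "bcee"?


LCS of "bcdbae" and "bcee"
DP table:
           b    c    e    e
      0    0    0    0    0
  b   0    1    1    1    1
  c   0    1    2    2    2
  d   0    1    2    2    2
  b   0    1    2    2    2
  a   0    1    2    2    2
  e   0    1    2    3    3
LCS length = dp[6][4] = 3

3


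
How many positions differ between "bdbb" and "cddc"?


Comparing "bdbb" and "cddc" position by position:
  Position 0: 'b' vs 'c' => DIFFER
  Position 1: 'd' vs 'd' => same
  Position 2: 'b' vs 'd' => DIFFER
  Position 3: 'b' vs 'c' => DIFFER
Positions that differ: 3

3


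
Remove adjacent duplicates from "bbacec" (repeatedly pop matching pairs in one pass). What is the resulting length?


Input: bbacec
Stack-based adjacent duplicate removal:
  Read 'b': push. Stack: b
  Read 'b': matches stack top 'b' => pop. Stack: (empty)
  Read 'a': push. Stack: a
  Read 'c': push. Stack: ac
  Read 'e': push. Stack: ace
  Read 'c': push. Stack: acec
Final stack: "acec" (length 4)

4


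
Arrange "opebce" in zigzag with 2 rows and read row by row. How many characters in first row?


Zigzag "opebce" into 2 rows:
Placing characters:
  'o' => row 0
  'p' => row 1
  'e' => row 0
  'b' => row 1
  'c' => row 0
  'e' => row 1
Rows:
  Row 0: "oec"
  Row 1: "pbe"
First row length: 3

3


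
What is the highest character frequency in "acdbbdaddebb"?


Input: acdbbdaddebb
Character counts:
  'a': 2
  'b': 4
  'c': 1
  'd': 4
  'e': 1
Maximum frequency: 4

4


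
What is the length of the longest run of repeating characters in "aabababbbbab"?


Input: "aabababbbbab"
Scanning for longest run:
  Position 1 ('a'): continues run of 'a', length=2
  Position 2 ('b'): new char, reset run to 1
  Position 3 ('a'): new char, reset run to 1
  Position 4 ('b'): new char, reset run to 1
  Position 5 ('a'): new char, reset run to 1
  Position 6 ('b'): new char, reset run to 1
  Position 7 ('b'): continues run of 'b', length=2
  Position 8 ('b'): continues run of 'b', length=3
  Position 9 ('b'): continues run of 'b', length=4
  Position 10 ('a'): new char, reset run to 1
  Position 11 ('b'): new char, reset run to 1
Longest run: 'b' with length 4

4


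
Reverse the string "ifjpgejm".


Input: ifjpgejm
Reading characters right to left:
  Position 7: 'm'
  Position 6: 'j'
  Position 5: 'e'
  Position 4: 'g'
  Position 3: 'p'
  Position 2: 'j'
  Position 1: 'f'
  Position 0: 'i'
Reversed: mjegpjfi

mjegpjfi


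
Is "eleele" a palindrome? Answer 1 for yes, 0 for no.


Input: eleele
Reversed: eleele
  Compare pos 0 ('e') with pos 5 ('e'): match
  Compare pos 1 ('l') with pos 4 ('l'): match
  Compare pos 2 ('e') with pos 3 ('e'): match
Result: palindrome

1


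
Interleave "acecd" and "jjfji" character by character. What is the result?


Interleaving "acecd" and "jjfji":
  Position 0: 'a' from first, 'j' from second => "aj"
  Position 1: 'c' from first, 'j' from second => "cj"
  Position 2: 'e' from first, 'f' from second => "ef"
  Position 3: 'c' from first, 'j' from second => "cj"
  Position 4: 'd' from first, 'i' from second => "di"
Result: ajcjefcjdi

ajcjefcjdi
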